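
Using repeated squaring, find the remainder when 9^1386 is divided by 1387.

1

9^1 ≡ 9 (mod 1387)
9^2 ≡ 9^2 = 81 ≡ 81 (mod 1387)
9^4 ≡ 81^2 = 6561 ≡ 1013 (mod 1387)
9^8 ≡ 1013^2 = 1026169 ≡ 1176 (mod 1387)
9^16 ≡ 1176^2 = 1382976 ≡ 137 (mod 1387)
9^32 ≡ 137^2 = 18769 ≡ 738 (mod 1387)
9^64 ≡ 738^2 = 544644 ≡ 940 (mod 1387)
9^128 ≡ 940^2 = 883600 ≡ 81 (mod 1387)
9^256 ≡ 81^2 = 6561 ≡ 1013 (mod 1387)
9^512 ≡ 1013^2 = 1026169 ≡ 1176 (mod 1387)
9^1024 ≡ 1176^2 = 1382976 ≡ 137 (mod 1387)
1386 = 1024 + 256 + 64 + 32 + 8 + 2 in binary powers of 2.
So 9^1386 ≡ 137 · 1013 · 940 · 738 · 1176 · 81 ≡ 1 (mod 1387).
Since the result is 1, base 9 gives no evidence that 1387 is composite.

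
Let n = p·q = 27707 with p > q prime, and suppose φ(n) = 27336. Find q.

φ(n) = (p−1)(q−1) = n − (p+q) + 1, so p + q = 27707 − 27336 + 1 = 372.
p and q are the roots of t² − 372t + 27707 = 0.
Discriminant: 372² − 4·27707 = 138384 − 110828 = 27556; √27556 = 166.
q = (372 − 166)/2 = 103, p = (372 + 166)/2 = 269.
Check: 103 · 269 = 27707.

103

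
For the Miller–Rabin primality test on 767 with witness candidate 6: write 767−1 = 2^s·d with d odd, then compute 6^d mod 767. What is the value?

544

767 − 1 = 766 = 2^1 · 383, so d = 383.
6^1 ≡ 6 (mod 767)
6^2 ≡ 6^2 = 36 ≡ 36 (mod 767)
6^4 ≡ 36^2 = 1296 ≡ 529 (mod 767)
6^8 ≡ 529^2 = 279841 ≡ 653 (mod 767)
6^16 ≡ 653^2 = 426409 ≡ 724 (mod 767)
6^32 ≡ 724^2 = 524176 ≡ 315 (mod 767)
6^64 ≡ 315^2 = 99225 ≡ 282 (mod 767)
6^128 ≡ 282^2 = 79524 ≡ 523 (mod 767)
6^256 ≡ 523^2 = 273529 ≡ 477 (mod 767)
383 = 256 + 64 + 32 + 16 + 8 + 4 + 2 + 1 in binary powers of 2.
So 6^383 ≡ 477 · 282 · 315 · 724 · 653 · 529 · 36 · 6 ≡ 544 (mod 767).
Squaring chain: 544; never reaches −1, so base 6 is a Miller–Rabin witness that 767 is composite.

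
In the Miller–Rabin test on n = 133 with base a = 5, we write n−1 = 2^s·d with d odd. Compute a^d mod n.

133 − 1 = 132 = 2^2 · 33, so d = 33.
5^1 ≡ 5 (mod 133)
5^2 ≡ 5^2 = 25 ≡ 25 (mod 133)
5^4 ≡ 25^2 = 625 ≡ 93 (mod 133)
5^8 ≡ 93^2 = 8649 ≡ 4 (mod 133)
5^16 ≡ 4^2 = 16 ≡ 16 (mod 133)
5^32 ≡ 16^2 = 256 ≡ 123 (mod 133)
33 = 32 + 1 in binary powers of 2.
So 5^33 ≡ 123 · 5 ≡ 83 (mod 133).
Squaring chain: 83 → 106; never reaches −1, so base 5 is a Miller–Rabin witness that 133 is composite.

83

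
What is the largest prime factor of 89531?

97

89531 = 13 · 6887
6887 = 71 · 97
97 is prime.
So 89531 = 13 · 71 · 97; the largest prime factor is 97.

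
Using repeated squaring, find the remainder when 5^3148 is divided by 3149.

5^1 ≡ 5 (mod 3149)
5^2 ≡ 5^2 = 25 ≡ 25 (mod 3149)
5^4 ≡ 25^2 = 625 ≡ 625 (mod 3149)
5^8 ≡ 625^2 = 390625 ≡ 149 (mod 3149)
5^16 ≡ 149^2 = 22201 ≡ 158 (mod 3149)
5^32 ≡ 158^2 = 24964 ≡ 2921 (mod 3149)
5^64 ≡ 2921^2 = 8532241 ≡ 1600 (mod 3149)
5^128 ≡ 1600^2 = 2560000 ≡ 3012 (mod 3149)
5^256 ≡ 3012^2 = 9072144 ≡ 3024 (mod 3149)
5^512 ≡ 3024^2 = 9144576 ≡ 3029 (mod 3149)
5^1024 ≡ 3029^2 = 9174841 ≡ 1804 (mod 3149)
5^2048 ≡ 1804^2 = 3254416 ≡ 1499 (mod 3149)
3148 = 2048 + 1024 + 64 + 8 + 4 in binary powers of 2.
So 5^3148 ≡ 1499 · 1804 · 1600 · 149 · 625 ≡ 896 (mod 3149).
Since 896 ≠ 1, base 5 is a Fermat witness: 3149 is composite.

896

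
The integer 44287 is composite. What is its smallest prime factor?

44287 is odd.
Digit sum 25, not divisible by 3.
Ends in 7: not divisible by 5.
7: 44287 = 7·6326 + 5
11: 44287 = 11·4026 + 1
13: 44287 = 13·3406 + 9
17: 44287 = 17·2605 + 2
19: 44287 = 19·2330 + 17
23: 44287 = 23·1925 + 12
29: 44287 = 29·1527 + 4
31: 44287 = 31·1428 + 19
37: 44287 = 37·1196 + 35
41: 44287 = 41·1080 + 7
43: 44287 = 43·1029 + 40
47: 44287 = 47·942 + 13
53: 44287 = 53·835 + 32
59: 44287 = 59·750 + 37
61: 44287 = 61·726 + 1
67: 44287 = 67·661

67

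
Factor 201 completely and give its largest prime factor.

67

201 = 3 · 67
67 is prime.
So 201 = 3 · 67; the largest prime factor is 67.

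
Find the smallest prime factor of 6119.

6119 is odd.
Digit sum 17, not divisible by 3.
Ends in 9: not divisible by 5.
7: 6119 = 7·874 + 1
11: 6119 = 11·556 + 3
13: 6119 = 13·470 + 9
17: 6119 = 17·359 + 16
19: 6119 = 19·322 + 1
23: 6119 = 23·266 + 1
29: 6119 = 29·211

29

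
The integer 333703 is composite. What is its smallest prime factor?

29

333703 is odd.
Digit sum 19, not divisible by 3.
Ends in 3: not divisible by 5.
7: 333703 = 7·47671 + 6
11: 333703 = 11·30336 + 7
13: 333703 = 13·25669 + 6
17: 333703 = 17·19629 + 10
19: 333703 = 19·17563 + 6
23: 333703 = 23·14508 + 19
29: 333703 = 29·11507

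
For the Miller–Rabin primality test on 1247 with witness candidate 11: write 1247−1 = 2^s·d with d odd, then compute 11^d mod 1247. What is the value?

1247 − 1 = 1246 = 2^1 · 623, so d = 623.
11^1 ≡ 11 (mod 1247)
11^2 ≡ 11^2 = 121 ≡ 121 (mod 1247)
11^4 ≡ 121^2 = 14641 ≡ 924 (mod 1247)
11^8 ≡ 924^2 = 853776 ≡ 828 (mod 1247)
11^16 ≡ 828^2 = 685584 ≡ 981 (mod 1247)
11^32 ≡ 981^2 = 962361 ≡ 924 (mod 1247)
11^64 ≡ 924^2 = 853776 ≡ 828 (mod 1247)
11^128 ≡ 828^2 = 685584 ≡ 981 (mod 1247)
11^256 ≡ 981^2 = 962361 ≡ 924 (mod 1247)
11^512 ≡ 924^2 = 853776 ≡ 828 (mod 1247)
623 = 512 + 64 + 32 + 8 + 4 + 2 + 1 in binary powers of 2.
So 11^623 ≡ 828 · 828 · 924 · 828 · 924 · 121 · 11 ≡ 302 (mod 1247).
Squaring chain: 302; never reaches −1, so base 11 is a Miller–Rabin witness that 1247 is composite.

302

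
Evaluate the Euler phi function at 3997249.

Factor: 3997249 = 137 · 163 · 179.
φ(3997249) = (137−1) · (163−1) · (179−1) = 136 · 162 · 178 = 3921696.

3921696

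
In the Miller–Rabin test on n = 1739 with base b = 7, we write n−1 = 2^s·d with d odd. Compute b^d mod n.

1452

1739 − 1 = 1738 = 2^1 · 869, so d = 869.
7^1 ≡ 7 (mod 1739)
7^2 ≡ 7^2 = 49 ≡ 49 (mod 1739)
7^4 ≡ 49^2 = 2401 ≡ 662 (mod 1739)
7^8 ≡ 662^2 = 438244 ≡ 16 (mod 1739)
7^16 ≡ 16^2 = 256 ≡ 256 (mod 1739)
7^32 ≡ 256^2 = 65536 ≡ 1193 (mod 1739)
7^64 ≡ 1193^2 = 1423249 ≡ 747 (mod 1739)
7^128 ≡ 747^2 = 558009 ≡ 1529 (mod 1739)
7^256 ≡ 1529^2 = 2337841 ≡ 625 (mod 1739)
7^512 ≡ 625^2 = 390625 ≡ 1089 (mod 1739)
869 = 512 + 256 + 64 + 32 + 4 + 1 in binary powers of 2.
So 7^869 ≡ 1089 · 625 · 747 · 1193 · 662 · 7 ≡ 1452 (mod 1739).
Squaring chain: 1452; never reaches −1, so base 7 is a Miller–Rabin witness that 1739 is composite.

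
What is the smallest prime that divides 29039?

71

29039 is odd.
Digit sum 23, not divisible by 3.
Ends in 9: not divisible by 5.
7: 29039 = 7·4148 + 3
11: 29039 = 11·2639 + 10
13: 29039 = 13·2233 + 10
17: 29039 = 17·1708 + 3
19: 29039 = 19·1528 + 7
23: 29039 = 23·1262 + 13
29: 29039 = 29·1001 + 10
31: 29039 = 31·936 + 23
37: 29039 = 37·784 + 31
41: 29039 = 41·708 + 11
43: 29039 = 43·675 + 14
47: 29039 = 47·617 + 40
53: 29039 = 53·547 + 48
59: 29039 = 59·492 + 11
61: 29039 = 61·476 + 3
67: 29039 = 67·433 + 28
71: 29039 = 71·409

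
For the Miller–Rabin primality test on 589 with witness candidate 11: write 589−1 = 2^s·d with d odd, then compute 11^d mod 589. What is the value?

589 − 1 = 588 = 2^2 · 147, so d = 147.
11^1 ≡ 11 (mod 589)
11^2 ≡ 11^2 = 121 ≡ 121 (mod 589)
11^4 ≡ 121^2 = 14641 ≡ 505 (mod 589)
11^8 ≡ 505^2 = 255025 ≡ 577 (mod 589)
11^16 ≡ 577^2 = 332929 ≡ 144 (mod 589)
11^32 ≡ 144^2 = 20736 ≡ 121 (mod 589)
11^64 ≡ 121^2 = 14641 ≡ 505 (mod 589)
11^128 ≡ 505^2 = 255025 ≡ 577 (mod 589)
147 = 128 + 16 + 2 + 1 in binary powers of 2.
So 11^147 ≡ 577 · 144 · 121 · 11 ≡ 77 (mod 589).
Squaring chain: 77 → 39; never reaches −1, so base 11 is a Miller–Rabin witness that 589 is composite.

77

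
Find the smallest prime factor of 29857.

29857 is odd.
Digit sum 31, not divisible by 3.
Ends in 7: not divisible by 5.
7: 29857 = 7·4265 + 2
11: 29857 = 11·2714 + 3
13: 29857 = 13·2296 + 9
17: 29857 = 17·1756 + 5
19: 29857 = 19·1571 + 8
23: 29857 = 23·1298 + 3
29: 29857 = 29·1029 + 16
31: 29857 = 31·963 + 4
37: 29857 = 37·806 + 35
41: 29857 = 41·728 + 9
43: 29857 = 43·694 + 15
47: 29857 = 47·635 + 12
53: 29857 = 53·563 + 18
59: 29857 = 59·506 + 3
61: 29857 = 61·489 + 28
67: 29857 = 67·445 + 42
71: 29857 = 71·420 + 37
73: 29857 = 73·409

73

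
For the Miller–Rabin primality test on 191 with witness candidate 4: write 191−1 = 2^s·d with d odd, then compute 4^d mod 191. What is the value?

1

191 − 1 = 190 = 2^1 · 95, so d = 95.
4^1 ≡ 4 (mod 191)
4^2 ≡ 4^2 = 16 ≡ 16 (mod 191)
4^4 ≡ 16^2 = 256 ≡ 65 (mod 191)
4^8 ≡ 65^2 = 4225 ≡ 23 (mod 191)
4^16 ≡ 23^2 = 529 ≡ 147 (mod 191)
4^32 ≡ 147^2 = 21609 ≡ 26 (mod 191)
4^64 ≡ 26^2 = 676 ≡ 103 (mod 191)
95 = 64 + 16 + 8 + 4 + 2 + 1 in binary powers of 2.
So 4^95 ≡ 103 · 147 · 23 · 65 · 16 · 4 ≡ 1 (mod 191).
Since 4^d ≡ 1 (mod 191), base 4 does not prove 191 composite.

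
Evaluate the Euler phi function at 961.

930

Factor: 961 = 31^2.
φ(961) = 31^1·(31−1) = 930.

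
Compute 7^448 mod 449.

7^1 ≡ 7 (mod 449)
7^2 ≡ 7^2 = 49 ≡ 49 (mod 449)
7^4 ≡ 49^2 = 2401 ≡ 156 (mod 449)
7^8 ≡ 156^2 = 24336 ≡ 90 (mod 449)
7^16 ≡ 90^2 = 8100 ≡ 18 (mod 449)
7^32 ≡ 18^2 = 324 ≡ 324 (mod 449)
7^64 ≡ 324^2 = 104976 ≡ 359 (mod 449)
7^128 ≡ 359^2 = 128881 ≡ 18 (mod 449)
7^256 ≡ 18^2 = 324 ≡ 324 (mod 449)
448 = 256 + 128 + 64 in binary powers of 2.
So 7^448 ≡ 324 · 18 · 359 ≡ 1 (mod 449).
Since the result is 1, base 7 gives no evidence that 449 is composite.

1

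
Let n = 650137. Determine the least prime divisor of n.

41

650137 is odd.
Digit sum 22, not divisible by 3.
Ends in 7: not divisible by 5.
7: 650137 = 7·92876 + 5
11: 650137 = 11·59103 + 4
13: 650137 = 13·50010 + 7
17: 650137 = 17·38243 + 6
19: 650137 = 19·34217 + 14
23: 650137 = 23·28266 + 19
29: 650137 = 29·22418 + 15
31: 650137 = 31·20972 + 5
37: 650137 = 37·17571 + 10
41: 650137 = 41·15857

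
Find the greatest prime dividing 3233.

61

3233 = 53 · 61
61 is prime.
So 3233 = 53 · 61; the largest prime factor is 61.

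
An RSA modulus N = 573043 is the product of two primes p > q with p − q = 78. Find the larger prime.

Since p = q + 78, we have 573043 = q(q + 78), so q² + 78q − 573043 = 0.
Discriminant: 78² + 4·573043 = 6084 + 2292172 = 2298256; √2298256 = 1516.
q = (−78 + 1516)/2 = 719, and p = q + 78 = 797.
Check: 719 · 797 = 573043.

797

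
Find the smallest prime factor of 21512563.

97

21512563 is odd.
Digit sum 25, not divisible by 3.
Ends in 3: not divisible by 5.
7: 21512563 = 7·3073223 + 2
11: 21512563 = 11·1955687 + 6
13: 21512563 = 13·1654812 + 7
17: 21512563 = 17·1265444 + 15
19: 21512563 = 19·1132240 + 3
23: 21512563 = 23·935328 + 19
29: 21512563 = 29·741812 + 15
31: 21512563 = 31·693953 + 20
37: 21512563 = 37·581420 + 23
41: 21512563 = 41·524696 + 27
43: 21512563 = 43·500292 + 7
47: 21512563 = 47·457714 + 5
53: 21512563 = 53·405897 + 22
59: 21512563 = 59·364619 + 42
61: 21512563 = 61·352664 + 59
67: 21512563 = 67·321083 + 2
71: 21512563 = 71·302993 + 60
73: 21512563 = 73·294692 + 47
79: 21512563 = 79·272310 + 73
83: 21512563 = 83·259187 + 42
89: 21512563 = 89·241714 + 17
97: 21512563 = 97·221779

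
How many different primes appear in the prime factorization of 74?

74 = 2 · 37
74 = 2 · 37, which has 2 distinct prime factors.

2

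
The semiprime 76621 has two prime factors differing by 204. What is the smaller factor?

Since p = q + 204, we have 76621 = q(q + 204), so q² + 204q − 76621 = 0.
Discriminant: 204² + 4·76621 = 41616 + 306484 = 348100; √348100 = 590.
q = (−204 + 590)/2 = 193, and p = q + 204 = 397.
Check: 193 · 397 = 76621.

193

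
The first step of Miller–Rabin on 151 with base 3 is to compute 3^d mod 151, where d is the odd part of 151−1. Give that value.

151 − 1 = 150 = 2^1 · 75, so d = 75.
3^1 ≡ 3 (mod 151)
3^2 ≡ 3^2 = 9 ≡ 9 (mod 151)
3^4 ≡ 9^2 = 81 ≡ 81 (mod 151)
3^8 ≡ 81^2 = 6561 ≡ 68 (mod 151)
3^16 ≡ 68^2 = 4624 ≡ 94 (mod 151)
3^32 ≡ 94^2 = 8836 ≡ 78 (mod 151)
3^64 ≡ 78^2 = 6084 ≡ 44 (mod 151)
75 = 64 + 8 + 2 + 1 in binary powers of 2.
So 3^75 ≡ 44 · 68 · 9 · 3 ≡ 150 (mod 151).
Since 3^d ≡ 150 (mod 151), base 3 does not prove 151 composite.

150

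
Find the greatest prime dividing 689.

53

689 = 13 · 53
53 is prime.
So 689 = 13 · 53; the largest prime factor is 53.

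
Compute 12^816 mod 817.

704

12^1 ≡ 12 (mod 817)
12^2 ≡ 12^2 = 144 ≡ 144 (mod 817)
12^4 ≡ 144^2 = 20736 ≡ 311 (mod 817)
12^8 ≡ 311^2 = 96721 ≡ 315 (mod 817)
12^16 ≡ 315^2 = 99225 ≡ 368 (mod 817)
12^32 ≡ 368^2 = 135424 ≡ 619 (mod 817)
12^64 ≡ 619^2 = 383161 ≡ 805 (mod 817)
12^128 ≡ 805^2 = 648025 ≡ 144 (mod 817)
12^256 ≡ 144^2 = 20736 ≡ 311 (mod 817)
12^512 ≡ 311^2 = 96721 ≡ 315 (mod 817)
816 = 512 + 256 + 32 + 16 in binary powers of 2.
So 12^816 ≡ 315 · 311 · 619 · 368 ≡ 704 (mod 817).
Since 704 ≠ 1, base 12 is a Fermat witness: 817 is composite.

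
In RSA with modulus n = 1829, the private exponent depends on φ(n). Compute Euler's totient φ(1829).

Factor: 1829 = 31 · 59.
φ(1829) = (31−1) · (59−1) = 30 · 58 = 1740.

1740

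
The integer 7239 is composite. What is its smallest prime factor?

7239 is odd.
Digit sum 21, divisible by 3.

3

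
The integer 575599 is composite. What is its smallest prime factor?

575599 is odd.
Digit sum 40, not divisible by 3.
Ends in 9: not divisible by 5.
7: 575599 = 7·82228 + 3
11: 575599 = 11·52327 + 2
13: 575599 = 13·44276 + 11
17: 575599 = 17·33858 + 13
19: 575599 = 19·30294 + 13
23: 575599 = 23·25026 + 1
29: 575599 = 29·19848 + 7
31: 575599 = 31·18567 + 22
37: 575599 = 37·15556 + 27
41: 575599 = 41·14039

41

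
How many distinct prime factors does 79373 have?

79373 = 7 · 11339
11339 = 17 · 667
667 = 23 · 29
79373 = 7 · 17 · 23 · 29, which has 4 distinct prime factors.

4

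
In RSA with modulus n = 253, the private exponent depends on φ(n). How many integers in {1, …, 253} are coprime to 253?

Factor: 253 = 11 · 23.
φ(253) = (11−1) · (23−1) = 10 · 22 = 220.

220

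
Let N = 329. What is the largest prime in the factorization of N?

329 = 7 · 47
47 is prime.
So 329 = 7 · 47; the largest prime factor is 47.

47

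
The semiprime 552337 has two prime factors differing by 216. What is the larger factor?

859

Since p = q + 216, we have 552337 = q(q + 216), so q² + 216q − 552337 = 0.
Discriminant: 216² + 4·552337 = 46656 + 2209348 = 2256004; √2256004 = 1502.
q = (−216 + 1502)/2 = 643, and p = q + 216 = 859.
Check: 643 · 859 = 552337.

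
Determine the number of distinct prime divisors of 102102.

6

102102 = 2 · 51051
51051 = 3 · 17017
17017 = 7 · 2431
2431 = 11 · 221
221 = 13 · 17
102102 = 2 · 3 · 7 · 11 · 13 · 17, which has 6 distinct prime factors.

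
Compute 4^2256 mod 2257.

4^1 ≡ 4 (mod 2257)
4^2 ≡ 4^2 = 16 ≡ 16 (mod 2257)
4^4 ≡ 16^2 = 256 ≡ 256 (mod 2257)
4^8 ≡ 256^2 = 65536 ≡ 83 (mod 2257)
4^16 ≡ 83^2 = 6889 ≡ 118 (mod 2257)
4^32 ≡ 118^2 = 13924 ≡ 382 (mod 2257)
4^64 ≡ 382^2 = 145924 ≡ 1476 (mod 2257)
4^128 ≡ 1476^2 = 2178576 ≡ 571 (mod 2257)
4^256 ≡ 571^2 = 326041 ≡ 1033 (mod 2257)
4^512 ≡ 1033^2 = 1067089 ≡ 1785 (mod 2257)
4^1024 ≡ 1785^2 = 3186225 ≡ 1598 (mod 2257)
4^2048 ≡ 1598^2 = 2553604 ≡ 937 (mod 2257)
2256 = 2048 + 128 + 64 + 16 in binary powers of 2.
So 4^2256 ≡ 937 · 571 · 1476 · 118 ≡ 1839 (mod 2257).
Since 1839 ≠ 1, base 4 is a Fermat witness: 2257 is composite.

1839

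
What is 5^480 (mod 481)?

5^1 ≡ 5 (mod 481)
5^2 ≡ 5^2 = 25 ≡ 25 (mod 481)
5^4 ≡ 25^2 = 625 ≡ 144 (mod 481)
5^8 ≡ 144^2 = 20736 ≡ 53 (mod 481)
5^16 ≡ 53^2 = 2809 ≡ 404 (mod 481)
5^32 ≡ 404^2 = 163216 ≡ 157 (mod 481)
5^64 ≡ 157^2 = 24649 ≡ 118 (mod 481)
5^128 ≡ 118^2 = 13924 ≡ 456 (mod 481)
5^256 ≡ 456^2 = 207936 ≡ 144 (mod 481)
480 = 256 + 128 + 64 + 32 in binary powers of 2.
So 5^480 ≡ 144 · 456 · 118 · 157 ≡ 417 (mod 481).
Since 417 ≠ 1, base 5 is a Fermat witness: 481 is composite.

417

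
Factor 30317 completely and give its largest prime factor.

71

30317 = 7 · 4331
4331 = 61 · 71
71 is prime.
So 30317 = 7 · 61 · 71; the largest prime factor is 71.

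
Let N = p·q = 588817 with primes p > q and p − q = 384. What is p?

Since p = q + 384, we have 588817 = q(q + 384), so q² + 384q − 588817 = 0.
Discriminant: 384² + 4·588817 = 147456 + 2355268 = 2502724; √2502724 = 1582.
q = (−384 + 1582)/2 = 599, and p = q + 384 = 983.
Check: 599 · 983 = 588817.

983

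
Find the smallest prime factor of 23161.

23161 is odd.
Digit sum 13, not divisible by 3.
Ends in 1: not divisible by 5.
7: 23161 = 7·3308 + 5
11: 23161 = 11·2105 + 6
13: 23161 = 13·1781 + 8
17: 23161 = 17·1362 + 7
19: 23161 = 19·1219

19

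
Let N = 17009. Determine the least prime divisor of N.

73

17009 is odd.
Digit sum 17, not divisible by 3.
Ends in 9: not divisible by 5.
7: 17009 = 7·2429 + 6
11: 17009 = 11·1546 + 3
13: 17009 = 13·1308 + 5
17: 17009 = 17·1000 + 9
19: 17009 = 19·895 + 4
23: 17009 = 23·739 + 12
29: 17009 = 29·586 + 15
31: 17009 = 31·548 + 21
37: 17009 = 37·459 + 26
41: 17009 = 41·414 + 35
43: 17009 = 43·395 + 24
47: 17009 = 47·361 + 42
53: 17009 = 53·320 + 49
59: 17009 = 59·288 + 17
61: 17009 = 61·278 + 51
67: 17009 = 67·253 + 58
71: 17009 = 71·239 + 40
73: 17009 = 73·233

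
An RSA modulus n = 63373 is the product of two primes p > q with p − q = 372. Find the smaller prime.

127

Since p = q + 372, we have 63373 = q(q + 372), so q² + 372q − 63373 = 0.
Discriminant: 372² + 4·63373 = 138384 + 253492 = 391876; √391876 = 626.
q = (−372 + 626)/2 = 127, and p = q + 372 = 499.
Check: 127 · 499 = 63373.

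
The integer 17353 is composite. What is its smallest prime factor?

17353 is odd.
Digit sum 19, not divisible by 3.
Ends in 3: not divisible by 5.
7: 17353 = 7·2479

7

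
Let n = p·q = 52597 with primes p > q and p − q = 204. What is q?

149

Since p = q + 204, we have 52597 = q(q + 204), so q² + 204q − 52597 = 0.
Discriminant: 204² + 4·52597 = 41616 + 210388 = 252004; √252004 = 502.
q = (−204 + 502)/2 = 149, and p = q + 204 = 353.
Check: 149 · 353 = 52597.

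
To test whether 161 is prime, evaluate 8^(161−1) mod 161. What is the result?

8^1 ≡ 8 (mod 161)
8^2 ≡ 8^2 = 64 ≡ 64 (mod 161)
8^4 ≡ 64^2 = 4096 ≡ 71 (mod 161)
8^8 ≡ 71^2 = 5041 ≡ 50 (mod 161)
8^16 ≡ 50^2 = 2500 ≡ 85 (mod 161)
8^32 ≡ 85^2 = 7225 ≡ 141 (mod 161)
8^64 ≡ 141^2 = 19881 ≡ 78 (mod 161)
8^128 ≡ 78^2 = 6084 ≡ 127 (mod 161)
160 = 128 + 32 in binary powers of 2.
So 8^160 ≡ 127 · 141 ≡ 36 (mod 161).
Since 36 ≠ 1, base 8 is a Fermat witness: 161 is composite.

36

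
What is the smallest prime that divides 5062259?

59

5062259 is odd.
Digit sum 29, not divisible by 3.
Ends in 9: not divisible by 5.
7: 5062259 = 7·723179 + 6
11: 5062259 = 11·460205 + 4
13: 5062259 = 13·389404 + 7
17: 5062259 = 17·297779 + 16
19: 5062259 = 19·266434 + 13
23: 5062259 = 23·220098 + 5
29: 5062259 = 29·174560 + 19
31: 5062259 = 31·163298 + 21
37: 5062259 = 37·136817 + 30
41: 5062259 = 41·123469 + 30
43: 5062259 = 43·117726 + 41
47: 5062259 = 47·107707 + 30
53: 5062259 = 53·95514 + 17
59: 5062259 = 59·85801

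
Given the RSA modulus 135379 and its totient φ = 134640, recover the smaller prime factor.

φ(n) = (p−1)(q−1) = n − (p+q) + 1, so p + q = 135379 − 134640 + 1 = 740.
p and q are the roots of t² − 740t + 135379 = 0.
Discriminant: 740² − 4·135379 = 547600 − 541516 = 6084; √6084 = 78.
q = (740 − 78)/2 = 331, p = (740 + 78)/2 = 409.
Check: 331 · 409 = 135379.

331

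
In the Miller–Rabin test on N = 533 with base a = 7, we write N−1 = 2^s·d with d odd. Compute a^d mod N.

533 − 1 = 532 = 2^2 · 133, so d = 133.
7^1 ≡ 7 (mod 533)
7^2 ≡ 7^2 = 49 ≡ 49 (mod 533)
7^4 ≡ 49^2 = 2401 ≡ 269 (mod 533)
7^8 ≡ 269^2 = 72361 ≡ 406 (mod 533)
7^16 ≡ 406^2 = 164836 ≡ 139 (mod 533)
7^32 ≡ 139^2 = 19321 ≡ 133 (mod 533)
7^64 ≡ 133^2 = 17689 ≡ 100 (mod 533)
7^128 ≡ 100^2 = 10000 ≡ 406 (mod 533)
133 = 128 + 4 + 1 in binary powers of 2.
So 7^133 ≡ 406 · 269 · 7 ≡ 176 (mod 533).
Squaring chain: 176 → 62; never reaches −1, so base 7 is a Miller–Rabin witness that 533 is composite.

176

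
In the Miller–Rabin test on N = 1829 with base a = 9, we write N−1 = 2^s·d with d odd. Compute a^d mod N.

1405

1829 − 1 = 1828 = 2^2 · 457, so d = 457.
9^1 ≡ 9 (mod 1829)
9^2 ≡ 9^2 = 81 ≡ 81 (mod 1829)
9^4 ≡ 81^2 = 6561 ≡ 1074 (mod 1829)
9^8 ≡ 1074^2 = 1153476 ≡ 1206 (mod 1829)
9^16 ≡ 1206^2 = 1454436 ≡ 381 (mod 1829)
9^32 ≡ 381^2 = 145161 ≡ 670 (mod 1829)
9^64 ≡ 670^2 = 448900 ≡ 795 (mod 1829)
9^128 ≡ 795^2 = 632025 ≡ 1020 (mod 1829)
9^256 ≡ 1020^2 = 1040400 ≡ 1528 (mod 1829)
457 = 256 + 128 + 64 + 8 + 1 in binary powers of 2.
So 9^457 ≡ 1528 · 1020 · 795 · 1206 · 9 ≡ 1405 (mod 1829).
Squaring chain: 1405 → 534; never reaches −1, so base 9 is a Miller–Rabin witness that 1829 is composite.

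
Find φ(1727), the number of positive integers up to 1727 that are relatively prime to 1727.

1560

Factor: 1727 = 11 · 157.
φ(1727) = (11−1) · (157−1) = 10 · 156 = 1560.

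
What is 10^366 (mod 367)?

1

10^1 ≡ 10 (mod 367)
10^2 ≡ 10^2 = 100 ≡ 100 (mod 367)
10^4 ≡ 100^2 = 10000 ≡ 91 (mod 367)
10^8 ≡ 91^2 = 8281 ≡ 207 (mod 367)
10^16 ≡ 207^2 = 42849 ≡ 277 (mod 367)
10^32 ≡ 277^2 = 76729 ≡ 26 (mod 367)
10^64 ≡ 26^2 = 676 ≡ 309 (mod 367)
10^128 ≡ 309^2 = 95481 ≡ 61 (mod 367)
10^256 ≡ 61^2 = 3721 ≡ 51 (mod 367)
366 = 256 + 64 + 32 + 8 + 4 + 2 in binary powers of 2.
So 10^366 ≡ 51 · 309 · 26 · 207 · 91 · 100 ≡ 1 (mod 367).
Since the result is 1, base 10 gives no evidence that 367 is composite.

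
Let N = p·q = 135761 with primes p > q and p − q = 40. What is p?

389

Since p = q + 40, we have 135761 = q(q + 40), so q² + 40q − 135761 = 0.
Discriminant: 40² + 4·135761 = 1600 + 543044 = 544644; √544644 = 738.
q = (−40 + 738)/2 = 349, and p = q + 40 = 389.
Check: 349 · 389 = 135761.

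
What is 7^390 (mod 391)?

213

7^1 ≡ 7 (mod 391)
7^2 ≡ 7^2 = 49 ≡ 49 (mod 391)
7^4 ≡ 49^2 = 2401 ≡ 55 (mod 391)
7^8 ≡ 55^2 = 3025 ≡ 288 (mod 391)
7^16 ≡ 288^2 = 82944 ≡ 52 (mod 391)
7^32 ≡ 52^2 = 2704 ≡ 358 (mod 391)
7^64 ≡ 358^2 = 128164 ≡ 307 (mod 391)
7^128 ≡ 307^2 = 94249 ≡ 18 (mod 391)
7^256 ≡ 18^2 = 324 ≡ 324 (mod 391)
390 = 256 + 128 + 4 + 2 in binary powers of 2.
So 7^390 ≡ 324 · 18 · 55 · 49 ≡ 213 (mod 391).
Since 213 ≠ 1, base 7 is a Fermat witness: 391 is composite.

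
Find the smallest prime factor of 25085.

5

25085 is odd.
Digit sum 20, not divisible by 3.
Ends in 5: divisible by 5.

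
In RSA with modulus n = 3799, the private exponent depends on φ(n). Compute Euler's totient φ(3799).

3640

Factor: 3799 = 29 · 131.
φ(3799) = (29−1) · (131−1) = 28 · 130 = 3640.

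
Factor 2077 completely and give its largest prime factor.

67

2077 = 31 · 67
67 is prime.
So 2077 = 31 · 67; the largest prime factor is 67.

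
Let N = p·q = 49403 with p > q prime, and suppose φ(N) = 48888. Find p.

φ(n) = (p−1)(q−1) = n − (p+q) + 1, so p + q = 49403 − 48888 + 1 = 516.
p and q are the roots of t² − 516t + 49403 = 0.
Discriminant: 516² − 4·49403 = 266256 − 197612 = 68644; √68644 = 262.
q = (516 − 262)/2 = 127, p = (516 + 262)/2 = 389.
Check: 127 · 389 = 49403.

389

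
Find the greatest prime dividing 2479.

2479 = 37 · 67
67 is prime.
So 2479 = 37 · 67; the largest prime factor is 67.

67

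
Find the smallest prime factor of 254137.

254137 is odd.
Digit sum 22, not divisible by 3.
Ends in 7: not divisible by 5.
7: 254137 = 7·36305 + 2
11: 254137 = 11·23103 + 4
13: 254137 = 13·19549

13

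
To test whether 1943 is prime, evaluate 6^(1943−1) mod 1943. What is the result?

6^1 ≡ 6 (mod 1943)
6^2 ≡ 6^2 = 36 ≡ 36 (mod 1943)
6^4 ≡ 36^2 = 1296 ≡ 1296 (mod 1943)
6^8 ≡ 1296^2 = 1679616 ≡ 864 (mod 1943)
6^16 ≡ 864^2 = 746496 ≡ 384 (mod 1943)
6^32 ≡ 384^2 = 147456 ≡ 1731 (mod 1943)
6^64 ≡ 1731^2 = 2996361 ≡ 255 (mod 1943)
6^128 ≡ 255^2 = 65025 ≡ 906 (mod 1943)
6^256 ≡ 906^2 = 820836 ≡ 890 (mod 1943)
6^512 ≡ 890^2 = 792100 ≡ 1299 (mod 1943)
6^1024 ≡ 1299^2 = 1687401 ≡ 877 (mod 1943)
1942 = 1024 + 512 + 256 + 128 + 16 + 4 + 2 in binary powers of 2.
So 6^1942 ≡ 877 · 1299 · 890 · 906 · 384 · 1296 · 36 ≡ 1089 (mod 1943).
Since 1089 ≠ 1, base 6 is a Fermat witness: 1943 is composite.

1089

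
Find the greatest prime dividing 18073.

18073 = 11 · 1643
1643 = 31 · 53
53 is prime.
So 18073 = 11 · 31 · 53; the largest prime factor is 53.

53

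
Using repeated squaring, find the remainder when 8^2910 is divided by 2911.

2664

8^1 ≡ 8 (mod 2911)
8^2 ≡ 8^2 = 64 ≡ 64 (mod 2911)
8^4 ≡ 64^2 = 4096 ≡ 1185 (mod 2911)
8^8 ≡ 1185^2 = 1404225 ≡ 1123 (mod 2911)
8^16 ≡ 1123^2 = 1261129 ≡ 666 (mod 2911)
8^32 ≡ 666^2 = 443556 ≡ 1084 (mod 2911)
8^64 ≡ 1084^2 = 1175056 ≡ 1923 (mod 2911)
8^128 ≡ 1923^2 = 3697929 ≡ 959 (mod 2911)
8^256 ≡ 959^2 = 919681 ≡ 2716 (mod 2911)
8^512 ≡ 2716^2 = 7376656 ≡ 182 (mod 2911)
8^1024 ≡ 182^2 = 33124 ≡ 1103 (mod 2911)
8^2048 ≡ 1103^2 = 1216609 ≡ 2722 (mod 2911)
2910 = 2048 + 512 + 256 + 64 + 16 + 8 + 4 + 2 in binary powers of 2.
So 8^2910 ≡ 2722 · 182 · 2716 · 1923 · 666 · 1123 · 1185 · 64 ≡ 2664 (mod 2911).
Since 2664 ≠ 1, base 8 is a Fermat witness: 2911 is composite.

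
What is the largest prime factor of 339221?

339221 = 61 · 5561
5561 = 67 · 83
83 is prime.
So 339221 = 61 · 67 · 83; the largest prime factor is 83.

83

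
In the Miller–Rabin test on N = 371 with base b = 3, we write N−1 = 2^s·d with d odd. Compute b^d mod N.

26

371 − 1 = 370 = 2^1 · 185, so d = 185.
3^1 ≡ 3 (mod 371)
3^2 ≡ 3^2 = 9 ≡ 9 (mod 371)
3^4 ≡ 9^2 = 81 ≡ 81 (mod 371)
3^8 ≡ 81^2 = 6561 ≡ 254 (mod 371)
3^16 ≡ 254^2 = 64516 ≡ 333 (mod 371)
3^32 ≡ 333^2 = 110889 ≡ 331 (mod 371)
3^64 ≡ 331^2 = 109561 ≡ 116 (mod 371)
3^128 ≡ 116^2 = 13456 ≡ 100 (mod 371)
185 = 128 + 32 + 16 + 8 + 1 in binary powers of 2.
So 3^185 ≡ 100 · 331 · 333 · 254 · 3 ≡ 26 (mod 371).
Squaring chain: 26; never reaches −1, so base 3 is a Miller–Rabin witness that 371 is composite.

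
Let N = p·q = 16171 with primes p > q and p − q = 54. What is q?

Since p = q + 54, we have 16171 = q(q + 54), so q² + 54q − 16171 = 0.
Discriminant: 54² + 4·16171 = 2916 + 64684 = 67600; √67600 = 260.
q = (−54 + 260)/2 = 103, and p = q + 54 = 157.
Check: 103 · 157 = 16171.

103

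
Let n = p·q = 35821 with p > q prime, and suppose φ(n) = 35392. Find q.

φ(n) = (p−1)(q−1) = n − (p+q) + 1, so p + q = 35821 − 35392 + 1 = 430.
p and q are the roots of t² − 430t + 35821 = 0.
Discriminant: 430² − 4·35821 = 184900 − 143284 = 41616; √41616 = 204.
q = (430 − 204)/2 = 113, p = (430 + 204)/2 = 317.
Check: 113 · 317 = 35821.

113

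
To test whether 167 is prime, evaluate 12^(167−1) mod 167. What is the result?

1

12^1 ≡ 12 (mod 167)
12^2 ≡ 12^2 = 144 ≡ 144 (mod 167)
12^4 ≡ 144^2 = 20736 ≡ 28 (mod 167)
12^8 ≡ 28^2 = 784 ≡ 116 (mod 167)
12^16 ≡ 116^2 = 13456 ≡ 96 (mod 167)
12^32 ≡ 96^2 = 9216 ≡ 31 (mod 167)
12^64 ≡ 31^2 = 961 ≡ 126 (mod 167)
12^128 ≡ 126^2 = 15876 ≡ 11 (mod 167)
166 = 128 + 32 + 4 + 2 in binary powers of 2.
So 12^166 ≡ 11 · 31 · 28 · 144 ≡ 1 (mod 167).
Since the result is 1, base 12 gives no evidence that 167 is composite.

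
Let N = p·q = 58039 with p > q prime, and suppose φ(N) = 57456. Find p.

457

φ(n) = (p−1)(q−1) = n − (p+q) + 1, so p + q = 58039 − 57456 + 1 = 584.
p and q are the roots of t² − 584t + 58039 = 0.
Discriminant: 584² − 4·58039 = 341056 − 232156 = 108900; √108900 = 330.
q = (584 − 330)/2 = 127, p = (584 + 330)/2 = 457.
Check: 127 · 457 = 58039.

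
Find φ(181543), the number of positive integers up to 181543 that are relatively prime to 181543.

167040

Factor: 181543 = 17 · 59 · 181.
φ(181543) = (17−1) · (59−1) · (181−1) = 16 · 58 · 180 = 167040.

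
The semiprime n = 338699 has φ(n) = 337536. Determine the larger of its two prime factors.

φ(n) = (p−1)(q−1) = n − (p+q) + 1, so p + q = 338699 − 337536 + 1 = 1164.
p and q are the roots of t² − 1164t + 338699 = 0.
Discriminant: 1164² − 4·338699 = 1354896 − 1354796 = 100; √100 = 10.
q = (1164 − 10)/2 = 577, p = (1164 + 10)/2 = 587.
Check: 577 · 587 = 338699.

587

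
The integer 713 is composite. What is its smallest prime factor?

23

713 is odd.
Digit sum 11, not divisible by 3.
Ends in 3: not divisible by 5.
7: 713 = 7·101 + 6
11: 713 = 11·64 + 9
13: 713 = 13·54 + 11
17: 713 = 17·41 + 16
19: 713 = 19·37 + 10
23: 713 = 23·31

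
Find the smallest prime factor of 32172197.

79

32172197 is odd.
Digit sum 32, not divisible by 3.
Ends in 7: not divisible by 5.
7: 32172197 = 7·4596028 + 1
11: 32172197 = 11·2924745 + 2
13: 32172197 = 13·2474784 + 5
17: 32172197 = 17·1892482 + 3
19: 32172197 = 19·1693273 + 10
23: 32172197 = 23·1398791 + 4
29: 32172197 = 29·1109386 + 3
31: 32172197 = 31·1037812 + 25
37: 32172197 = 37·869518 + 31
41: 32172197 = 41·784687 + 30
43: 32172197 = 43·748190 + 27
47: 32172197 = 47·684514 + 39
53: 32172197 = 53·607022 + 31
59: 32172197 = 59·545291 + 28
61: 32172197 = 61·527413 + 4
67: 32172197 = 67·480182 + 3
71: 32172197 = 71·453129 + 38
73: 32172197 = 73·440715 + 2
79: 32172197 = 79·407243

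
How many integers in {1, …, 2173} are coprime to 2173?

2080

Factor: 2173 = 41 · 53.
φ(2173) = (41−1) · (53−1) = 40 · 52 = 2080.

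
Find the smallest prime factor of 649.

649 is odd.
Digit sum 19, not divisible by 3.
Ends in 9: not divisible by 5.
7: 649 = 7·92 + 5
11: 649 = 11·59

11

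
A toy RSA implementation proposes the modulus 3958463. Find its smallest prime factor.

71

3958463 is odd.
Digit sum 38, not divisible by 3.
Ends in 3: not divisible by 5.
7: 3958463 = 7·565494 + 5
11: 3958463 = 11·359860 + 3
13: 3958463 = 13·304497 + 2
17: 3958463 = 17·232850 + 13
19: 3958463 = 19·208340 + 3
23: 3958463 = 23·172107 + 2
29: 3958463 = 29·136498 + 21
31: 3958463 = 31·127692 + 11
37: 3958463 = 37·106985 + 18
41: 3958463 = 41·96547 + 36
43: 3958463 = 43·92057 + 12
47: 3958463 = 47·84222 + 29
53: 3958463 = 53·74687 + 52
59: 3958463 = 59·67092 + 35
61: 3958463 = 61·64892 + 51
67: 3958463 = 67·59081 + 36
71: 3958463 = 71·55753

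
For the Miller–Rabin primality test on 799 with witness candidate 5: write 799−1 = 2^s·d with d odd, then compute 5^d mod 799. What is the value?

415

799 − 1 = 798 = 2^1 · 399, so d = 399.
5^1 ≡ 5 (mod 799)
5^2 ≡ 5^2 = 25 ≡ 25 (mod 799)
5^4 ≡ 25^2 = 625 ≡ 625 (mod 799)
5^8 ≡ 625^2 = 390625 ≡ 713 (mod 799)
5^16 ≡ 713^2 = 508369 ≡ 205 (mod 799)
5^32 ≡ 205^2 = 42025 ≡ 477 (mod 799)
5^64 ≡ 477^2 = 227529 ≡ 613 (mod 799)
5^128 ≡ 613^2 = 375769 ≡ 239 (mod 799)
5^256 ≡ 239^2 = 57121 ≡ 392 (mod 799)
399 = 256 + 128 + 8 + 4 + 2 + 1 in binary powers of 2.
So 5^399 ≡ 392 · 239 · 713 · 625 · 25 · 5 ≡ 415 (mod 799).
Squaring chain: 415; never reaches −1, so base 5 is a Miller–Rabin witness that 799 is composite.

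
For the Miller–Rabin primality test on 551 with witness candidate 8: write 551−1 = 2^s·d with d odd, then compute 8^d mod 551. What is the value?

551 − 1 = 550 = 2^1 · 275, so d = 275.
8^1 ≡ 8 (mod 551)
8^2 ≡ 8^2 = 64 ≡ 64 (mod 551)
8^4 ≡ 64^2 = 4096 ≡ 239 (mod 551)
8^8 ≡ 239^2 = 57121 ≡ 368 (mod 551)
8^16 ≡ 368^2 = 135424 ≡ 429 (mod 551)
8^32 ≡ 429^2 = 184041 ≡ 7 (mod 551)
8^64 ≡ 7^2 = 49 ≡ 49 (mod 551)
8^128 ≡ 49^2 = 2401 ≡ 197 (mod 551)
8^256 ≡ 197^2 = 38809 ≡ 239 (mod 551)
275 = 256 + 16 + 2 + 1 in binary powers of 2.
So 8^275 ≡ 239 · 429 · 64 · 8 ≡ 449 (mod 551).
Squaring chain: 449; never reaches −1, so base 8 is a Miller–Rabin witness that 551 is composite.

449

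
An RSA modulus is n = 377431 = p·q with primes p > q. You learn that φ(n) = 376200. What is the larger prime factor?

φ(n) = (p−1)(q−1) = n − (p+q) + 1, so p + q = 377431 − 376200 + 1 = 1232.
p and q are the roots of t² − 1232t + 377431 = 0.
Discriminant: 1232² − 4·377431 = 1517824 − 1509724 = 8100; √8100 = 90.
q = (1232 − 90)/2 = 571, p = (1232 + 90)/2 = 661.
Check: 571 · 661 = 377431.

661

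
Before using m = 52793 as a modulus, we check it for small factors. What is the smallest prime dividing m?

52793 is odd.
Digit sum 26, not divisible by 3.
Ends in 3: not divisible by 5.
7: 52793 = 7·7541 + 6
11: 52793 = 11·4799 + 4
13: 52793 = 13·4061

13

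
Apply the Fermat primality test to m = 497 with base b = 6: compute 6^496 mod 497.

6^1 ≡ 6 (mod 497)
6^2 ≡ 6^2 = 36 ≡ 36 (mod 497)
6^4 ≡ 36^2 = 1296 ≡ 302 (mod 497)
6^8 ≡ 302^2 = 91204 ≡ 253 (mod 497)
6^16 ≡ 253^2 = 64009 ≡ 393 (mod 497)
6^32 ≡ 393^2 = 154449 ≡ 379 (mod 497)
6^64 ≡ 379^2 = 143641 ≡ 8 (mod 497)
6^128 ≡ 8^2 = 64 ≡ 64 (mod 497)
6^256 ≡ 64^2 = 4096 ≡ 120 (mod 497)
496 = 256 + 128 + 64 + 32 + 16 in binary powers of 2.
So 6^496 ≡ 120 · 64 · 8 · 379 · 393 ≡ 435 (mod 497).
Since 435 ≠ 1, base 6 is a Fermat witness: 497 is composite.

435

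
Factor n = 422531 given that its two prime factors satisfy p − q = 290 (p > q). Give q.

Since p = q + 290, we have 422531 = q(q + 290), so q² + 290q − 422531 = 0.
Discriminant: 290² + 4·422531 = 84100 + 1690124 = 1774224; √1774224 = 1332.
q = (−290 + 1332)/2 = 521, and p = q + 290 = 811.
Check: 521 · 811 = 422531.

521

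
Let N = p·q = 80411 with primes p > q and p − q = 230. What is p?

421

Since p = q + 230, we have 80411 = q(q + 230), so q² + 230q − 80411 = 0.
Discriminant: 230² + 4·80411 = 52900 + 321644 = 374544; √374544 = 612.
q = (−230 + 612)/2 = 191, and p = q + 230 = 421.
Check: 191 · 421 = 80411.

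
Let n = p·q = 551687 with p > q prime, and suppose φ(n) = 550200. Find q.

φ(n) = (p−1)(q−1) = n − (p+q) + 1, so p + q = 551687 − 550200 + 1 = 1488.
p and q are the roots of t² − 1488t + 551687 = 0.
Discriminant: 1488² − 4·551687 = 2214144 − 2206748 = 7396; √7396 = 86.
q = (1488 − 86)/2 = 701, p = (1488 + 86)/2 = 787.
Check: 701 · 787 = 551687.

701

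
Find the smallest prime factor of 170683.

23

170683 is odd.
Digit sum 25, not divisible by 3.
Ends in 3: not divisible by 5.
7: 170683 = 7·24383 + 2
11: 170683 = 11·15516 + 7
13: 170683 = 13·13129 + 6
17: 170683 = 17·10040 + 3
19: 170683 = 19·8983 + 6
23: 170683 = 23·7421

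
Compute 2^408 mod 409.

1

2^1 ≡ 2 (mod 409)
2^2 ≡ 2^2 = 4 ≡ 4 (mod 409)
2^4 ≡ 4^2 = 16 ≡ 16 (mod 409)
2^8 ≡ 16^2 = 256 ≡ 256 (mod 409)
2^16 ≡ 256^2 = 65536 ≡ 96 (mod 409)
2^32 ≡ 96^2 = 9216 ≡ 218 (mod 409)
2^64 ≡ 218^2 = 47524 ≡ 80 (mod 409)
2^128 ≡ 80^2 = 6400 ≡ 265 (mod 409)
2^256 ≡ 265^2 = 70225 ≡ 286 (mod 409)
408 = 256 + 128 + 16 + 8 in binary powers of 2.
So 2^408 ≡ 286 · 265 · 96 · 256 ≡ 1 (mod 409).
Since the result is 1, base 2 gives no evidence that 409 is composite.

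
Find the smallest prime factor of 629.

17

629 is odd.
Digit sum 17, not divisible by 3.
Ends in 9: not divisible by 5.
7: 629 = 7·89 + 6
11: 629 = 11·57 + 2
13: 629 = 13·48 + 5
17: 629 = 17·37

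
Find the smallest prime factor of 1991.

1991 is odd.
Digit sum 20, not divisible by 3.
Ends in 1: not divisible by 5.
7: 1991 = 7·284 + 3
11: 1991 = 11·181

11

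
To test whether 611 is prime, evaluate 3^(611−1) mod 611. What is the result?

3^1 ≡ 3 (mod 611)
3^2 ≡ 3^2 = 9 ≡ 9 (mod 611)
3^4 ≡ 9^2 = 81 ≡ 81 (mod 611)
3^8 ≡ 81^2 = 6561 ≡ 451 (mod 611)
3^16 ≡ 451^2 = 203401 ≡ 549 (mod 611)
3^32 ≡ 549^2 = 301401 ≡ 178 (mod 611)
3^64 ≡ 178^2 = 31684 ≡ 523 (mod 611)
3^128 ≡ 523^2 = 273529 ≡ 412 (mod 611)
3^256 ≡ 412^2 = 169744 ≡ 497 (mod 611)
3^512 ≡ 497^2 = 247009 ≡ 165 (mod 611)
610 = 512 + 64 + 32 + 2 in binary powers of 2.
So 3^610 ≡ 165 · 523 · 178 · 9 ≡ 341 (mod 611).
Since 341 ≠ 1, base 3 is a Fermat witness: 611 is composite.

341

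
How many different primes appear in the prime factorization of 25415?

25415 = 5 · 5083
5083 = 13 · 391
391 = 17 · 23
25415 = 5 · 13 · 17 · 23, which has 4 distinct prime factors.

4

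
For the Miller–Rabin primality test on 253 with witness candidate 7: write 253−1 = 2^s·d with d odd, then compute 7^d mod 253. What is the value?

57

253 − 1 = 252 = 2^2 · 63, so d = 63.
7^1 ≡ 7 (mod 253)
7^2 ≡ 7^2 = 49 ≡ 49 (mod 253)
7^4 ≡ 49^2 = 2401 ≡ 124 (mod 253)
7^8 ≡ 124^2 = 15376 ≡ 196 (mod 253)
7^16 ≡ 196^2 = 38416 ≡ 213 (mod 253)
7^32 ≡ 213^2 = 45369 ≡ 82 (mod 253)
63 = 32 + 16 + 8 + 4 + 2 + 1 in binary powers of 2.
So 7^63 ≡ 82 · 213 · 196 · 124 · 49 · 7 ≡ 57 (mod 253).
Squaring chain: 57 → 213; never reaches −1, so base 7 is a Miller–Rabin witness that 253 is composite.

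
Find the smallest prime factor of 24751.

53

24751 is odd.
Digit sum 19, not divisible by 3.
Ends in 1: not divisible by 5.
7: 24751 = 7·3535 + 6
11: 24751 = 11·2250 + 1
13: 24751 = 13·1903 + 12
17: 24751 = 17·1455 + 16
19: 24751 = 19·1302 + 13
23: 24751 = 23·1076 + 3
29: 24751 = 29·853 + 14
31: 24751 = 31·798 + 13
37: 24751 = 37·668 + 35
41: 24751 = 41·603 + 28
43: 24751 = 43·575 + 26
47: 24751 = 47·526 + 29
53: 24751 = 53·467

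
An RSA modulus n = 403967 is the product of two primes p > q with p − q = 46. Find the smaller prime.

Since p = q + 46, we have 403967 = q(q + 46), so q² + 46q − 403967 = 0.
Discriminant: 46² + 4·403967 = 2116 + 1615868 = 1617984; √1617984 = 1272.
q = (−46 + 1272)/2 = 613, and p = q + 46 = 659.
Check: 613 · 659 = 403967.

613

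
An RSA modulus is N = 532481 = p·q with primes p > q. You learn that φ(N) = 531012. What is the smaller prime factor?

φ(n) = (p−1)(q−1) = n − (p+q) + 1, so p + q = 532481 − 531012 + 1 = 1470.
p and q are the roots of t² − 1470t + 532481 = 0.
Discriminant: 1470² − 4·532481 = 2160900 − 2129924 = 30976; √30976 = 176.
q = (1470 − 176)/2 = 647, p = (1470 + 176)/2 = 823.
Check: 647 · 823 = 532481.

647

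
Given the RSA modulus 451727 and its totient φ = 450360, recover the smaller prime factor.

557

φ(n) = (p−1)(q−1) = n − (p+q) + 1, so p + q = 451727 − 450360 + 1 = 1368.
p and q are the roots of t² − 1368t + 451727 = 0.
Discriminant: 1368² − 4·451727 = 1871424 − 1806908 = 64516; √64516 = 254.
q = (1368 − 254)/2 = 557, p = (1368 + 254)/2 = 811.
Check: 557 · 811 = 451727.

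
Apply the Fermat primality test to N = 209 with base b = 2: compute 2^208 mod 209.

2^1 ≡ 2 (mod 209)
2^2 ≡ 2^2 = 4 ≡ 4 (mod 209)
2^4 ≡ 4^2 = 16 ≡ 16 (mod 209)
2^8 ≡ 16^2 = 256 ≡ 47 (mod 209)
2^16 ≡ 47^2 = 2209 ≡ 119 (mod 209)
2^32 ≡ 119^2 = 14161 ≡ 158 (mod 209)
2^64 ≡ 158^2 = 24964 ≡ 93 (mod 209)
2^128 ≡ 93^2 = 8649 ≡ 80 (mod 209)
208 = 128 + 64 + 16 in binary powers of 2.
So 2^208 ≡ 80 · 93 · 119 ≡ 36 (mod 209).
Since 36 ≠ 1, base 2 is a Fermat witness: 209 is composite.

36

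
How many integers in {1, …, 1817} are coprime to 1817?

Factor: 1817 = 23 · 79.
φ(1817) = (23−1) · (79−1) = 22 · 78 = 1716.

1716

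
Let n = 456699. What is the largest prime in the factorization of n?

79

456699 = 3 · 152233
152233 = 41 · 3713
3713 = 47 · 79
79 is prime.
So 456699 = 3 · 41 · 47 · 79; the largest prime factor is 79.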